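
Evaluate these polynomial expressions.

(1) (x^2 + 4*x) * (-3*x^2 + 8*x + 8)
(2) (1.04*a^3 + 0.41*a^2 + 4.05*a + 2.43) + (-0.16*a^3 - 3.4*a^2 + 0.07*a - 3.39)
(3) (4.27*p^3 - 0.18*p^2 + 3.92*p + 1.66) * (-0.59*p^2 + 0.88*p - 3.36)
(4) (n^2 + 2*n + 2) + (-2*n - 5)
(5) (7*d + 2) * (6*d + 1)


(1) = -3*x^4 - 4*x^3 + 40*x^2 + 32*x
(2) = 0.88*a^3 - 2.99*a^2 + 4.12*a - 0.96
(3) = -2.5193*p^5 + 3.8638*p^4 - 16.8184*p^3 + 3.075*p^2 - 11.7104*p - 5.5776
(4) = n^2 - 3
(5) = 42*d^2 + 19*d + 2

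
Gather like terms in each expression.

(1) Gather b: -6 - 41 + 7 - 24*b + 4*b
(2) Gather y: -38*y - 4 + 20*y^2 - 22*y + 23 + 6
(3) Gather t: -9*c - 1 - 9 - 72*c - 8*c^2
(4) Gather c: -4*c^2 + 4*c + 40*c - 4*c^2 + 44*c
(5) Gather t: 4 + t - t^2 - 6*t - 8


(1) = -20*b - 40
(2) = 20*y^2 - 60*y + 25
(3) = -8*c^2 - 81*c - 10
(4) = -8*c^2 + 88*c
(5) = -t^2 - 5*t - 4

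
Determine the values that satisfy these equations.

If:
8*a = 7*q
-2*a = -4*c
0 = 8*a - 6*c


Then:
a = 0
c = 0
q = 0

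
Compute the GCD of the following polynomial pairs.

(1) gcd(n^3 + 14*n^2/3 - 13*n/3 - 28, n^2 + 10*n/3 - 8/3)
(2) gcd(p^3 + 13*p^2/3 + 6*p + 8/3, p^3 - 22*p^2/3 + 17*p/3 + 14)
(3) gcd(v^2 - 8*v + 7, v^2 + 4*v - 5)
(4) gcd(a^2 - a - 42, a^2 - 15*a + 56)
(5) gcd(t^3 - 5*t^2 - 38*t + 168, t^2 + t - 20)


(1) = gcd((n - 7/3)*(n + 3)*(n + 4), (n - 2/3)*(n + 4)) = n + 4
(2) = gcd((p + 1)*(p + 4/3)*(p + 2), (p - 6)*(p - 7/3)*(p + 1)) = p + 1
(3) = gcd((v - 7)*(v - 1), (v - 1)*(v + 5)) = v - 1
(4) = gcd((a - 7)*(a + 6), (a - 8)*(a - 7)) = a - 7
(5) = t - 4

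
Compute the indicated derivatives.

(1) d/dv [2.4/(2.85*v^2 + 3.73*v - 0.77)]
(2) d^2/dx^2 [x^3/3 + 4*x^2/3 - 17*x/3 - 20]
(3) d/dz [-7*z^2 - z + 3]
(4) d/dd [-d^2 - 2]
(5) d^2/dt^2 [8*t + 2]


(1) = (-13.68*v - 8.952)/(2.85*v^2 + 3.73*v - 0.77)^2
(2) = 2*x + 8/3
(3) = -14*z - 1
(4) = -2*d
(5) = 0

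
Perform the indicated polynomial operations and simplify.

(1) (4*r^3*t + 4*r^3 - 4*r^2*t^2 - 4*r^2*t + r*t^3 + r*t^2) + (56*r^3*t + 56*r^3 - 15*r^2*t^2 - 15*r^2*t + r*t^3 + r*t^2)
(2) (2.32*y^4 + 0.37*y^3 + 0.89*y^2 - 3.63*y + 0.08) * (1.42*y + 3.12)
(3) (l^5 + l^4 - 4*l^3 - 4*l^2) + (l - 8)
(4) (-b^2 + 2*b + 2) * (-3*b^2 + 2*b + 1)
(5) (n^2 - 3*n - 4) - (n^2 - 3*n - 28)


(1) = 60*r^3*t + 60*r^3 - 19*r^2*t^2 - 19*r^2*t + 2*r*t^3 + 2*r*t^2
(2) = 3.2944*y^5 + 7.7638*y^4 + 2.4182*y^3 - 2.3778*y^2 - 11.212*y + 0.2496
(3) = l^5 + l^4 - 4*l^3 - 4*l^2 + l - 8
(4) = 3*b^4 - 8*b^3 - 3*b^2 + 6*b + 2
(5) = 24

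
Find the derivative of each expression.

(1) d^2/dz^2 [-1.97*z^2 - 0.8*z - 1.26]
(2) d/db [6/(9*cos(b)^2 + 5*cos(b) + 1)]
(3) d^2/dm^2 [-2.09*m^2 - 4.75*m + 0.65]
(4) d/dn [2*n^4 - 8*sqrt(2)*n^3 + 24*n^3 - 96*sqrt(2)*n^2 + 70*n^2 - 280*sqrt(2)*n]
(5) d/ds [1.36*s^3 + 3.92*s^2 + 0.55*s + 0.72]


(1) = -3.94000000000000
(2) = 6*(18*cos(b) + 5)*sin(b)/(9*cos(b)^2 + 5*cos(b) + 1)^2
(3) = -4.18000000000000
(4) = 8*n^3 - 24*sqrt(2)*n^2 + 72*n^2 - 192*sqrt(2)*n + 140*n - 280*sqrt(2)
(5) = 4.08*s^2 + 7.84*s + 0.55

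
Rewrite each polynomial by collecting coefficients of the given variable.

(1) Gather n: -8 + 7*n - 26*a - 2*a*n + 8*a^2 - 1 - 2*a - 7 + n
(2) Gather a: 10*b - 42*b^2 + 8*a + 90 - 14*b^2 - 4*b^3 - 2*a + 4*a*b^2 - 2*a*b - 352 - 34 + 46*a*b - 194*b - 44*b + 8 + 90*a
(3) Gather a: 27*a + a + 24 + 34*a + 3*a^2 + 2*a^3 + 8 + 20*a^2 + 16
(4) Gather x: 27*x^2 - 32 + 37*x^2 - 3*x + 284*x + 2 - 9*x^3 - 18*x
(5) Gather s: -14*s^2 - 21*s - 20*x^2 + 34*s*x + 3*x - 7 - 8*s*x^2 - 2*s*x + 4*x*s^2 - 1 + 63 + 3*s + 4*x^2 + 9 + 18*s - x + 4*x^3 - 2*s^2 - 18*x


(1) = 8*a^2 - 28*a + n*(8 - 2*a) - 16
(2) = a*(4*b^2 + 44*b + 96) - 4*b^3 - 56*b^2 - 228*b - 288
(3) = 2*a^3 + 23*a^2 + 62*a + 48
(4) = -9*x^3 + 64*x^2 + 263*x - 30
(5) = s^2*(4*x - 16) + s*(-8*x^2 + 32*x) + 4*x^3 - 16*x^2 - 16*x + 64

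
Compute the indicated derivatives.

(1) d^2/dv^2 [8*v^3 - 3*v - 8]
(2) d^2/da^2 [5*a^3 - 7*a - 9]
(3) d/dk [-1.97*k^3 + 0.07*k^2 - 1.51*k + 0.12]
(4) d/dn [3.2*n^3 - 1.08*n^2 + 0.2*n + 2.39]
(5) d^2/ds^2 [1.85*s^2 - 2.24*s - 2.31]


(1) = 48*v
(2) = 30*a
(3) = -5.91*k^2 + 0.14*k - 1.51
(4) = 9.6*n^2 - 2.16*n + 0.2
(5) = 3.70000000000000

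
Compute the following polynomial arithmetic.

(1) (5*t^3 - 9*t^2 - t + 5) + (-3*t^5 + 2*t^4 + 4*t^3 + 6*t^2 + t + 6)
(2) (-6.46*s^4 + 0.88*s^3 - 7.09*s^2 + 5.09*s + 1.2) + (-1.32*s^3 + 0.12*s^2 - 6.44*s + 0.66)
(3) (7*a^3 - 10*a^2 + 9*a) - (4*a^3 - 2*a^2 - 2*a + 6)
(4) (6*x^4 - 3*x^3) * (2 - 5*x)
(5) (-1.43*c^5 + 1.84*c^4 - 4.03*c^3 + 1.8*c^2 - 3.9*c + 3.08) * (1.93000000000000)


(1) = -3*t^5 + 2*t^4 + 9*t^3 - 3*t^2 + 11
(2) = -6.46*s^4 - 0.44*s^3 - 6.97*s^2 - 1.35*s + 1.86
(3) = 3*a^3 - 8*a^2 + 11*a - 6
(4) = -30*x^5 + 27*x^4 - 6*x^3
(5) = -2.7599*c^5 + 3.5512*c^4 - 7.7779*c^3 + 3.474*c^2 - 7.527*c + 5.9444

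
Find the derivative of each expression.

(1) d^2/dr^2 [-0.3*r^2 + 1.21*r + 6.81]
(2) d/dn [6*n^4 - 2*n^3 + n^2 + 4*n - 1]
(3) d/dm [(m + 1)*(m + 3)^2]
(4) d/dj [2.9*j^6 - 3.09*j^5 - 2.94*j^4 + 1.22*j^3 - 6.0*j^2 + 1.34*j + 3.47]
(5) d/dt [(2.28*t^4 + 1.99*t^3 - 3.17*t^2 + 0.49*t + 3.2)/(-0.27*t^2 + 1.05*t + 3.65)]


(1) = -0.600000000000000
(2) = 24*n^3 - 6*n^2 + 2*n + 4
(3) = (m + 3)*(3*m + 5)
(4) = 17.4*j^5 - 15.45*j^4 - 11.76*j^3 + 3.66*j^2 - 12.0*j + 1.34
(5) = (-1.2312*t^5 + 6.6447*t^4 + 37.467*t^3 + 18.5943*t^2 - 21.413*t - 1.5715)/(0.0729*t^4 - 0.567*t^3 - 0.8685*t^2 + 7.665*t + 13.3225)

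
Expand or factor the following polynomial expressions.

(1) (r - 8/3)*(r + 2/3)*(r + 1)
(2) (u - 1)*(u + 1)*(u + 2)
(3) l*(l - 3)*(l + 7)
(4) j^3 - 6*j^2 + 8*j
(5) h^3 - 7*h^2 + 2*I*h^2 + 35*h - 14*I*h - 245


(1) = r^3 - r^2 - 34*r/9 - 16/9
(2) = u^3 + 2*u^2 - u - 2
(3) = l^3 + 4*l^2 - 21*l
(4) = j*(j - 4)*(j - 2)
(5) = (h - 7)*(h - 5*I)*(h + 7*I)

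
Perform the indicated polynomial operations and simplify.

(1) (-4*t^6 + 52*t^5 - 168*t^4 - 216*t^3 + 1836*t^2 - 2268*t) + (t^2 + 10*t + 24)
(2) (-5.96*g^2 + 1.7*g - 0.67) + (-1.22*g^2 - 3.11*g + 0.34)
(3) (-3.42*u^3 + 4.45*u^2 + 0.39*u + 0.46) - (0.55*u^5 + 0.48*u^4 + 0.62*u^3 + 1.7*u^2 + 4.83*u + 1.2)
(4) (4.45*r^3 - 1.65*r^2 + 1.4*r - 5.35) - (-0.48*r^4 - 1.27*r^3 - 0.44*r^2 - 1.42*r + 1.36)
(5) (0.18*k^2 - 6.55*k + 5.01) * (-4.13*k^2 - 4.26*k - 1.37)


(1) = -4*t^6 + 52*t^5 - 168*t^4 - 216*t^3 + 1837*t^2 - 2258*t + 24
(2) = -7.18*g^2 - 1.41*g - 0.33
(3) = -0.55*u^5 - 0.48*u^4 - 4.04*u^3 + 2.75*u^2 - 4.44*u - 0.74
(4) = 0.48*r^4 + 5.72*r^3 - 1.21*r^2 + 2.82*r - 6.71
(5) = -0.7434*k^4 + 26.2847*k^3 + 6.9651*k^2 - 12.3691*k - 6.8637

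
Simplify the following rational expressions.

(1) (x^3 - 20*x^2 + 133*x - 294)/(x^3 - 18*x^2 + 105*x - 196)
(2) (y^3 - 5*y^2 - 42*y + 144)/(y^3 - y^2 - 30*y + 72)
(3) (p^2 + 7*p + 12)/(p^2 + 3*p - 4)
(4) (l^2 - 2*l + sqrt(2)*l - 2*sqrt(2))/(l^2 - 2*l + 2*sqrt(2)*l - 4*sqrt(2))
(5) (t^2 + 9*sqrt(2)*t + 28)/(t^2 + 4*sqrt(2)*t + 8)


(1) = (x - 6)/(x - 4)
(2) = (y - 8)/(y - 4)
(3) = (p + 3)/(p - 1)
(4) = (l + sqrt(2))/(l + 2*sqrt(2))
(5) = (t + 7*sqrt(2))/(t + 2*sqrt(2))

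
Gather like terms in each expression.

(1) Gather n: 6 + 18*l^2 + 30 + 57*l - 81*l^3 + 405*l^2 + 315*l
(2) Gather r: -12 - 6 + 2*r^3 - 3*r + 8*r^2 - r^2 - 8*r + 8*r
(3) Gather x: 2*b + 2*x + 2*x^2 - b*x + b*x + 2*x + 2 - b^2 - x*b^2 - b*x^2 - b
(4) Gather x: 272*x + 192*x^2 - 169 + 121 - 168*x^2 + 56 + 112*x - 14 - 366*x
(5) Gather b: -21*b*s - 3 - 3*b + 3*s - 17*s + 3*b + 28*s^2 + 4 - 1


(1) = -81*l^3 + 423*l^2 + 372*l + 36
(2) = 2*r^3 + 7*r^2 - 3*r - 18
(3) = -b^2 + b + x^2*(2 - b) + x*(4 - b^2) + 2
(4) = 24*x^2 + 18*x - 6
(5) = -21*b*s + 28*s^2 - 14*s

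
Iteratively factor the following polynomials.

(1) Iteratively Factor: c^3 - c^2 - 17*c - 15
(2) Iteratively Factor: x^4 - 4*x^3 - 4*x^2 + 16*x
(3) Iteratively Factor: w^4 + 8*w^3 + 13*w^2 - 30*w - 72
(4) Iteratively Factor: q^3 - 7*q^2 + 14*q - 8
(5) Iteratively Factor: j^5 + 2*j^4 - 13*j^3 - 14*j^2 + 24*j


(1) = (c + 3)*(c^2 - 4*c - 5) = (c + 1)*(c + 3)*(c - 5)
(2) = (x - 4)*(x^3 - 4*x) = x*(x - 4)*(x^2 - 4) = x*(x - 4)*(x - 2)*(x + 2)
(3) = (w - 2)*(w^3 + 10*w^2 + 33*w + 36) = (w - 2)*(w + 3)*(w^2 + 7*w + 12) = (w - 2)*(w + 3)^2*(w + 4)
(4) = (q - 1)*(q^2 - 6*q + 8) = (q - 4)*(q - 1)*(q - 2)
(5) = (j + 2)*(j^4 - 13*j^2 + 12*j) = (j + 2)*(j + 4)*(j^3 - 4*j^2 + 3*j) = j*(j + 2)*(j + 4)*(j^2 - 4*j + 3) = j*(j - 1)*(j + 2)*(j + 4)*(j - 3)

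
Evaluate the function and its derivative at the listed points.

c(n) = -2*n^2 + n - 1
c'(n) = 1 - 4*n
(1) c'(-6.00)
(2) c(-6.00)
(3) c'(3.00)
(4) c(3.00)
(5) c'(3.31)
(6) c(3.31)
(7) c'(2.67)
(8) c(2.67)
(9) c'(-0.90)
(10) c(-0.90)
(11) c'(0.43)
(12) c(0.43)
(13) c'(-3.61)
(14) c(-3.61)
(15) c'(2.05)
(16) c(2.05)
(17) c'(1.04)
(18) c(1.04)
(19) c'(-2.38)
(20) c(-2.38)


(1) = 25.00
(2) = -79.00
(3) = -11.00
(4) = -16.00
(5) = -12.24
(6) = -19.60
(7) = -9.68
(8) = -12.59
(9) = 4.60
(10) = -3.52
(11) = -0.72
(12) = -0.94
(13) = 15.44
(14) = -30.67
(15) = -7.20
(16) = -7.35
(17) = -3.16
(18) = -2.12
(19) = 10.52
(20) = -14.71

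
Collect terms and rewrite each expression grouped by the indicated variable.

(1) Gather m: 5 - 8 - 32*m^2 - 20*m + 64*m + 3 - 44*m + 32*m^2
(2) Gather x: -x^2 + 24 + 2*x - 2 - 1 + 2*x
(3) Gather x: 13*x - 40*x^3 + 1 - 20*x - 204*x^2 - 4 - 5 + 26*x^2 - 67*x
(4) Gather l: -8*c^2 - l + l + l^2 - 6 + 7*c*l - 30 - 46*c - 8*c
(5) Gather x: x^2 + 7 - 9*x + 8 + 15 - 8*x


(1) = 0
(2) = -x^2 + 4*x + 21
(3) = -40*x^3 - 178*x^2 - 74*x - 8
(4) = -8*c^2 + 7*c*l - 54*c + l^2 - 36
(5) = x^2 - 17*x + 30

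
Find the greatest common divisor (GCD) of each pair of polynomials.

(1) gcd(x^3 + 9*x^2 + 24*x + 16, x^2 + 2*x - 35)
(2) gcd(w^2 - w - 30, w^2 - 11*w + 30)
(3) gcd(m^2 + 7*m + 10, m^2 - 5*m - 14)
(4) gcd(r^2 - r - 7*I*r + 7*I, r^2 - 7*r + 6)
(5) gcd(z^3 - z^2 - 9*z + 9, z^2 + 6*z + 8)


(1) = gcd((x + 1)*(x + 4)^2, (x - 5)*(x + 7)) = 1
(2) = gcd((w - 6)*(w + 5), (w - 6)*(w - 5)) = w - 6
(3) = gcd((m + 2)*(m + 5), (m - 7)*(m + 2)) = m + 2
(4) = gcd((r - 1)*(r - 7*I), (r - 6)*(r - 1)) = r - 1
(5) = 1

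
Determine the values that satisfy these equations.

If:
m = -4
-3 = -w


Then:
m = -4
w = 3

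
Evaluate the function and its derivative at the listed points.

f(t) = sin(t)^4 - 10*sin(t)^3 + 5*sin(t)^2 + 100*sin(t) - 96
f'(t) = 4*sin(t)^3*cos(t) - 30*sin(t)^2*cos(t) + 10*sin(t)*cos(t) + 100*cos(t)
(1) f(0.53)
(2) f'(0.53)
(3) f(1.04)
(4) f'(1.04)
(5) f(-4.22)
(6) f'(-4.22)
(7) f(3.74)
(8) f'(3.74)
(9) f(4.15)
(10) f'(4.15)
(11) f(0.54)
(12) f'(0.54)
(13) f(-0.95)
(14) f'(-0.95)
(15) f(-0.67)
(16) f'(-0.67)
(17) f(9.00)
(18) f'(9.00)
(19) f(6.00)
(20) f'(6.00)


(1) = -45.40
(2) = 84.47
(3) = -11.90
(4) = 44.99
(5) = -10.24
(6) = -41.72
(7) = -148.86
(8) = -69.51
(9) = -170.45
(10) = -36.07
(11) = -44.55
(12) = 83.85
(13) = -168.21
(14) = 40.64
(15) = -153.63
(16) = 63.70
(17) = -54.61
(18) = -90.48
(19) = -123.33
(20) = 91.00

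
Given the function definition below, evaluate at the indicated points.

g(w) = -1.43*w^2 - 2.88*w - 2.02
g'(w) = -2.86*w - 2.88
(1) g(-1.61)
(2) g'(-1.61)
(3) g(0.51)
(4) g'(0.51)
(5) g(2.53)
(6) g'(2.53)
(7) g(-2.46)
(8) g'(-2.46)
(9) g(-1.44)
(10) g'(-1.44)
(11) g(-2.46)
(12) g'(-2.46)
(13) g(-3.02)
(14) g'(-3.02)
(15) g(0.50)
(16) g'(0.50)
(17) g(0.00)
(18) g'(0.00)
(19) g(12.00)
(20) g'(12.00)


(1) = -1.09
(2) = 1.72
(3) = -3.86
(4) = -4.34
(5) = -18.46
(6) = -10.12
(7) = -3.59
(8) = 4.16
(9) = -0.84
(10) = 1.24
(11) = -3.59
(12) = 4.16
(13) = -6.36
(14) = 5.76
(15) = -3.82
(16) = -4.31
(17) = -2.02
(18) = -2.88
(19) = -242.50
(20) = -37.20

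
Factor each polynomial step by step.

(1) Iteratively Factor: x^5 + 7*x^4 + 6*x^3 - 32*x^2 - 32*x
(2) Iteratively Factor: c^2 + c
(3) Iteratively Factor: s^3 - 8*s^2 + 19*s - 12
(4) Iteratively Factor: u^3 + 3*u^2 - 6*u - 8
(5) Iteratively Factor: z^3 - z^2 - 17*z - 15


(1) = (x - 2)*(x^4 + 9*x^3 + 24*x^2 + 16*x) = (x - 2)*(x + 4)*(x^3 + 5*x^2 + 4*x) = (x - 2)*(x + 1)*(x + 4)*(x^2 + 4*x) = (x - 2)*(x + 1)*(x + 4)^2*(x)
(2) = (c)*(c + 1)
(3) = (s - 4)*(s^2 - 4*s + 3) = (s - 4)*(s - 1)*(s - 3)
(4) = (u + 1)*(u^2 + 2*u - 8) = (u + 1)*(u + 4)*(u - 2)
(5) = (z - 5)*(z^2 + 4*z + 3) = (z - 5)*(z + 3)*(z + 1)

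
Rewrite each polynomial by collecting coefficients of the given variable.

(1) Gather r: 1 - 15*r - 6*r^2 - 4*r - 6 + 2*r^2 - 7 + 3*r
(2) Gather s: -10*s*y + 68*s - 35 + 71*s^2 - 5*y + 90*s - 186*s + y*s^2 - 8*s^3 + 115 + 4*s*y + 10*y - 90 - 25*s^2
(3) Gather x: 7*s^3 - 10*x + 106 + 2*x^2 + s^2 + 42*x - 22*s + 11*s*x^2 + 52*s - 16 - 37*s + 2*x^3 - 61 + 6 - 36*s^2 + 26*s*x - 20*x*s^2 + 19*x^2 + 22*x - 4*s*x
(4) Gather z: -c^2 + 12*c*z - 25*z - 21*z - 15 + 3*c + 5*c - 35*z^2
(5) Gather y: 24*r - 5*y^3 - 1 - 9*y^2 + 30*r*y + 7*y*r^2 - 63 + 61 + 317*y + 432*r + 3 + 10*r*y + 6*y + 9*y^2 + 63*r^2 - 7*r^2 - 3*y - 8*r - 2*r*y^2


(1) = -4*r^2 - 16*r - 12
(2) = -8*s^3 + s^2*(y + 46) + s*(-6*y - 28) + 5*y - 10
(3) = 7*s^3 - 35*s^2 - 7*s + 2*x^3 + x^2*(11*s + 21) + x*(-20*s^2 + 22*s + 54) + 35
(4) = -c^2 + 8*c - 35*z^2 + z*(12*c - 46) - 15
(5) = 56*r^2 - 2*r*y^2 + 448*r - 5*y^3 + y*(7*r^2 + 40*r + 320)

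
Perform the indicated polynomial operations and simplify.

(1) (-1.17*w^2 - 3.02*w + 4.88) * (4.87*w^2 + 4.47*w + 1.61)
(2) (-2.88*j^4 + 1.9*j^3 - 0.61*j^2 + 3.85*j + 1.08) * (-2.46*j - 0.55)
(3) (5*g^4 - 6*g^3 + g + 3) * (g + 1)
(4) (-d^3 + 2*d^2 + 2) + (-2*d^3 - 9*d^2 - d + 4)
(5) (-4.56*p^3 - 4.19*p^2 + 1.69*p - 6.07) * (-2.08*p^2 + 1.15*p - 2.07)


(1) = -5.6979*w^4 - 19.9373*w^3 + 8.3825*w^2 + 16.9514*w + 7.8568
(2) = 7.0848*j^5 - 3.09*j^4 + 0.4556*j^3 - 9.1355*j^2 - 4.7743*j - 0.594
(3) = 5*g^5 - g^4 - 6*g^3 + g^2 + 4*g + 3
(4) = -3*d^3 - 7*d^2 - d + 6
(5) = 9.4848*p^5 + 3.4712*p^4 + 1.1055*p^3 + 23.2424*p^2 - 10.4788*p + 12.5649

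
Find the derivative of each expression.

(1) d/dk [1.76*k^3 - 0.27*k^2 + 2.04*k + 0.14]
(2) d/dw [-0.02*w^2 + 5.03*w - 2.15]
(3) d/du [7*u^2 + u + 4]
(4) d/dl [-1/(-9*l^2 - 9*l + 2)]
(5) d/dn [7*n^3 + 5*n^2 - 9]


(1) = 5.28*k^2 - 0.54*k + 2.04
(2) = 5.03 - 0.04*w
(3) = 14*u + 1
(4) = 9*(-2*l - 1)/(9*l^2 + 9*l - 2)^2
(5) = n*(21*n + 10)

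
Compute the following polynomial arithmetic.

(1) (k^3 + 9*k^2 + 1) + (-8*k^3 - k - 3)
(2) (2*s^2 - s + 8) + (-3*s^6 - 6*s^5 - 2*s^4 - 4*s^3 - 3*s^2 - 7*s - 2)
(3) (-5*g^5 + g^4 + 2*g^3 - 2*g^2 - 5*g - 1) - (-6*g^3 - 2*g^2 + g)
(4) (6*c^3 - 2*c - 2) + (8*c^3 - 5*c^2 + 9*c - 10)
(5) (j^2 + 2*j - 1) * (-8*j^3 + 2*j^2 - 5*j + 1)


(1) = -7*k^3 + 9*k^2 - k - 2
(2) = -3*s^6 - 6*s^5 - 2*s^4 - 4*s^3 - s^2 - 8*s + 6
(3) = -5*g^5 + g^4 + 8*g^3 - 6*g - 1
(4) = 14*c^3 - 5*c^2 + 7*c - 12
(5) = -8*j^5 - 14*j^4 + 7*j^3 - 11*j^2 + 7*j - 1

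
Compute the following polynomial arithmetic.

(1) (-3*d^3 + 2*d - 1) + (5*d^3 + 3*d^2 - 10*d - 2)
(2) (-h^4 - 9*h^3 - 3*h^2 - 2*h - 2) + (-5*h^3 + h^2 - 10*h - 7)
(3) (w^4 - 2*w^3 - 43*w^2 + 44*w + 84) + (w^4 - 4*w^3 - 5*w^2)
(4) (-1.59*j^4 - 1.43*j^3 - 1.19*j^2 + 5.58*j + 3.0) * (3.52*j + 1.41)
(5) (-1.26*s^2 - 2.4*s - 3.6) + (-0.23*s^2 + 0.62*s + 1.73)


(1) = 2*d^3 + 3*d^2 - 8*d - 3
(2) = -h^4 - 14*h^3 - 2*h^2 - 12*h - 9
(3) = 2*w^4 - 6*w^3 - 48*w^2 + 44*w + 84
(4) = -5.5968*j^5 - 7.2755*j^4 - 6.2051*j^3 + 17.9637*j^2 + 18.4278*j + 4.23
(5) = -1.49*s^2 - 1.78*s - 1.87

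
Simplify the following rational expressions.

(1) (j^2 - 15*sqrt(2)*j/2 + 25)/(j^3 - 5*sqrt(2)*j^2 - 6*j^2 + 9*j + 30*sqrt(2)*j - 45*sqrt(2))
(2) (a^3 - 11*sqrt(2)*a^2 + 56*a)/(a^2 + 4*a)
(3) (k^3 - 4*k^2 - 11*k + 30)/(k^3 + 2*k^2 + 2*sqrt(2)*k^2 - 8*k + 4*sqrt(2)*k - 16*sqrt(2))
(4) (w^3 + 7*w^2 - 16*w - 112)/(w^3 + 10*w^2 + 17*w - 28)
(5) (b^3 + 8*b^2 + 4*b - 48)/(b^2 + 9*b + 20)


(1) = (2*j - 5*sqrt(2))/(2*j^2 - 12*j + 18)
(2) = (a^2 - 11*sqrt(2)*a + 56)/(a + 4)
(3) = (k^2 - 2*k - 15)/(k^2 + k*(2*sqrt(2) + 4) + 8*sqrt(2))
(4) = (w - 4)/(w - 1)
(5) = (b^2 + 4*b - 12)/(b + 5)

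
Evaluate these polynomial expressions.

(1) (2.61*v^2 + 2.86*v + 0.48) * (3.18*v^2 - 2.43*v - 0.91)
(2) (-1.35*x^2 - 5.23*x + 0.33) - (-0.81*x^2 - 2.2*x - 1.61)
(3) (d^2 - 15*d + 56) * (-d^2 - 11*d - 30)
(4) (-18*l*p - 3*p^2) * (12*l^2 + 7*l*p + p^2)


(1) = 8.2998*v^4 + 2.7525*v^3 - 7.7985*v^2 - 3.769*v - 0.4368
(2) = -0.54*x^2 - 3.03*x + 1.94
(3) = -d^4 + 4*d^3 + 79*d^2 - 166*d - 1680
(4) = -216*l^3*p - 162*l^2*p^2 - 39*l*p^3 - 3*p^4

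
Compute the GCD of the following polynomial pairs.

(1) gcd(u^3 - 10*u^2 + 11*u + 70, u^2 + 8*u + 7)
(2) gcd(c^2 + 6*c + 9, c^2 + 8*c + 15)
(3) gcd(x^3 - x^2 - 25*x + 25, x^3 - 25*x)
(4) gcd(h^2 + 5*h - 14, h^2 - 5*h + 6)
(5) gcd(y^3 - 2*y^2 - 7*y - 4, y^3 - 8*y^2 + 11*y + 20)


(1) = 1
(2) = gcd((c + 3)^2, (c + 3)*(c + 5)) = c + 3
(3) = x^2 - 25
(4) = gcd((h - 2)*(h + 7), (h - 3)*(h - 2)) = h - 2
(5) = y^2 - 3*y - 4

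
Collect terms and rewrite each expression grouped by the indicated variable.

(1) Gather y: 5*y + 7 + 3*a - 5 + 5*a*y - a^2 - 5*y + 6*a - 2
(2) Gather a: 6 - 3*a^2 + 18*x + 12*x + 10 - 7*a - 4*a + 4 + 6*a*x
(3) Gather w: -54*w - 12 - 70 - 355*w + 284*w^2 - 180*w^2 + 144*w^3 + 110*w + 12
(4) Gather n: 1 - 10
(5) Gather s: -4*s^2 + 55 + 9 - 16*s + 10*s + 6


(1) = -a^2 + 5*a*y + 9*a
(2) = -3*a^2 + a*(6*x - 11) + 30*x + 20
(3) = 144*w^3 + 104*w^2 - 299*w - 70
(4) = -9
(5) = -4*s^2 - 6*s + 70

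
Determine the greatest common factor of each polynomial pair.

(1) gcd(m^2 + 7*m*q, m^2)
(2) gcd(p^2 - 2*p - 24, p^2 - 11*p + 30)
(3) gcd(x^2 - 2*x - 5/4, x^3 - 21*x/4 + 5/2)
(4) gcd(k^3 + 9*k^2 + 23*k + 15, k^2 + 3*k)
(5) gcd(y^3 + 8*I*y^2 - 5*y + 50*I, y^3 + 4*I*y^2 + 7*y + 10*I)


(1) = gcd(m*(m + 7*q), m^2) = m
(2) = p - 6
(3) = 1
(4) = k + 3
(5) = y^2 + 3*I*y + 10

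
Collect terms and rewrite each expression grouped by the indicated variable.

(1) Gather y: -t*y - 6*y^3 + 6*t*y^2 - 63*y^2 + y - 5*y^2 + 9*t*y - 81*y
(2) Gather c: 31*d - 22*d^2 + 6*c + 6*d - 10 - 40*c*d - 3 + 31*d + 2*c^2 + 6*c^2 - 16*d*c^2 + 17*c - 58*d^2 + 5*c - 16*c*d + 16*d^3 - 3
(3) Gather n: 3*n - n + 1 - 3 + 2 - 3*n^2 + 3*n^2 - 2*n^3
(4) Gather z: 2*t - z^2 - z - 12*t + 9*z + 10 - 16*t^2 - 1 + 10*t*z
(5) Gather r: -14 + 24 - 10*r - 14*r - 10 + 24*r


(1) = -6*y^3 + y^2*(6*t - 68) + y*(8*t - 80)
(2) = c^2*(8 - 16*d) + c*(28 - 56*d) + 16*d^3 - 80*d^2 + 68*d - 16
(3) = -2*n^3 + 2*n
(4) = -16*t^2 - 10*t - z^2 + z*(10*t + 8) + 9
(5) = 0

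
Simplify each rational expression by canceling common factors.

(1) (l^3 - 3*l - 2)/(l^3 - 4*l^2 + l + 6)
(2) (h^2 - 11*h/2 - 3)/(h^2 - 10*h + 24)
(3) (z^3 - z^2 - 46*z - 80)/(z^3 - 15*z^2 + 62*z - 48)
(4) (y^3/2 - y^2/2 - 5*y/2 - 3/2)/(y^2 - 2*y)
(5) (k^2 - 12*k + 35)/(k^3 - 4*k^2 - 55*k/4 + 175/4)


(1) = (l + 1)/(l - 3)
(2) = (2*h + 1)/(2*h - 8)
(3) = (z^2 + 7*z + 10)/(z^2 - 7*z + 6)
(4) = (y^3 - y^2 - 5*y - 3)/(2*y^2 - 4*y)
(5) = (4*k - 28)/(4*k^2 + 4*k - 35)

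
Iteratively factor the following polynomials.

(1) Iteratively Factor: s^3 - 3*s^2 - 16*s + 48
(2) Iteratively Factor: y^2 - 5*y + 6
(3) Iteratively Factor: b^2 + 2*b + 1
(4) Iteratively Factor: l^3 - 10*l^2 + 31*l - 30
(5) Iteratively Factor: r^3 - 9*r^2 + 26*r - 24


(1) = (s + 4)*(s^2 - 7*s + 12) = (s - 4)*(s + 4)*(s - 3)
(2) = (y - 2)*(y - 3)
(3) = (b + 1)*(b + 1)
(4) = (l - 2)*(l^2 - 8*l + 15) = (l - 5)*(l - 2)*(l - 3)
(5) = (r - 3)*(r^2 - 6*r + 8) = (r - 4)*(r - 3)*(r - 2)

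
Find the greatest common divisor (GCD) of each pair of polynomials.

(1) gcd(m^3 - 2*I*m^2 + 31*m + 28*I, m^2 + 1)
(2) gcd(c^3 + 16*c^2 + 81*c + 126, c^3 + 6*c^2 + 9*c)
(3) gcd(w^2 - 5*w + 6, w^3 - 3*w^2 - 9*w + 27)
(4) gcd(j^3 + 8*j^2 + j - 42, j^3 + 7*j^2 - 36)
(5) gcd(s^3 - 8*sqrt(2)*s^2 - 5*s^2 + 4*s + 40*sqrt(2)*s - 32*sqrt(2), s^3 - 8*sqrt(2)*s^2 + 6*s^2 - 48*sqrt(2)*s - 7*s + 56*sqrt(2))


(1) = gcd((m - 7*I)*(m + I)*(m + 4*I), (m - I)*(m + I)) = m + I
(2) = gcd((c + 3)*(c + 6)*(c + 7), c*(c + 3)^2) = c + 3
(3) = gcd((w - 3)*(w - 2), (w - 3)^2*(w + 3)) = w - 3
(4) = gcd((j - 2)*(j + 3)*(j + 7), (j - 2)*(j + 3)*(j + 6)) = j^2 + j - 6
(5) = s^2 + s*(-8*sqrt(2) - 1) + 8*sqrt(2)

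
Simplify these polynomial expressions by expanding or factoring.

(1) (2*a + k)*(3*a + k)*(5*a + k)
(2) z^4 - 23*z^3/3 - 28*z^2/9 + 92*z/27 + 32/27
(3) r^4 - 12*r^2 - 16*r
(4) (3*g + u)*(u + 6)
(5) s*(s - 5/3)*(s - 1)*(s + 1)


(1) = 30*a^3 + 31*a^2*k + 10*a*k^2 + k^3
(2) = (z - 8)*(z - 2/3)*(z + 1/3)*(z + 2/3)
(3) = r*(r - 4)*(r + 2)^2
(4) = 3*g*u + 18*g + u^2 + 6*u
(5) = s^4 - 5*s^3/3 - s^2 + 5*s/3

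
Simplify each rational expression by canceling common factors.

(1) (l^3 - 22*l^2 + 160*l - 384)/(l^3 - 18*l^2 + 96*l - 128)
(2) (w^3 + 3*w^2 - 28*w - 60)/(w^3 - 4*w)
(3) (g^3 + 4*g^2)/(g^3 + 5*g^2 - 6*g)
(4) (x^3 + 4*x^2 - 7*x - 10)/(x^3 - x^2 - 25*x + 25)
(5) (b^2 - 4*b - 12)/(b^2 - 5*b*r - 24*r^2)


(1) = (l - 6)/(l - 2)
(2) = (w^2 + w - 30)/(w^2 - 2*w)
(3) = (g^2 + 4*g)/(g^2 + 5*g - 6)
(4) = (x^2 - x - 2)/(x^2 - 6*x + 5)
(5) = (-b^2 + 4*b + 12)/(-b^2 + 5*b*r + 24*r^2)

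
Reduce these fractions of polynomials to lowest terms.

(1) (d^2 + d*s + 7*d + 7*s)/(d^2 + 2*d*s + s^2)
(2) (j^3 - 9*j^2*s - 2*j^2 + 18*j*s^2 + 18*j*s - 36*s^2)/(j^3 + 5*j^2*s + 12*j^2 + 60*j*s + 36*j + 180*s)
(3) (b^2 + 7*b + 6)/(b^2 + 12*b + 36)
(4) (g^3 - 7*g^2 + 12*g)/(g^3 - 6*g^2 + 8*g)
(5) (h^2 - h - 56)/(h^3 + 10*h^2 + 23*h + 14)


(1) = (d + 7)/(d + s)
(2) = (j^3 - 9*j^2*s - 2*j^2 + 18*j*s^2 + 18*j*s - 36*s^2)/(j^3 + 5*j^2*s + 12*j^2 + 60*j*s + 36*j + 180*s)
(3) = (b + 1)/(b + 6)
(4) = (g - 3)/(g - 2)
(5) = (h - 8)/(h^2 + 3*h + 2)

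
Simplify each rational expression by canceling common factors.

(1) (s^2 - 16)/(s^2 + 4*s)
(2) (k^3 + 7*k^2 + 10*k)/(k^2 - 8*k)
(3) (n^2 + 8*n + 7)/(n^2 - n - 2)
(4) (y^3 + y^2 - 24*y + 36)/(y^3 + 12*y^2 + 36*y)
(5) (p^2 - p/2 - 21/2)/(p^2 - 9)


(1) = (s - 4)/s
(2) = (k^2 + 7*k + 10)/(k - 8)
(3) = (n + 7)/(n - 2)
(4) = (y^2 - 5*y + 6)/(y^2 + 6*y)
(5) = (2*p - 7)/(2*p - 6)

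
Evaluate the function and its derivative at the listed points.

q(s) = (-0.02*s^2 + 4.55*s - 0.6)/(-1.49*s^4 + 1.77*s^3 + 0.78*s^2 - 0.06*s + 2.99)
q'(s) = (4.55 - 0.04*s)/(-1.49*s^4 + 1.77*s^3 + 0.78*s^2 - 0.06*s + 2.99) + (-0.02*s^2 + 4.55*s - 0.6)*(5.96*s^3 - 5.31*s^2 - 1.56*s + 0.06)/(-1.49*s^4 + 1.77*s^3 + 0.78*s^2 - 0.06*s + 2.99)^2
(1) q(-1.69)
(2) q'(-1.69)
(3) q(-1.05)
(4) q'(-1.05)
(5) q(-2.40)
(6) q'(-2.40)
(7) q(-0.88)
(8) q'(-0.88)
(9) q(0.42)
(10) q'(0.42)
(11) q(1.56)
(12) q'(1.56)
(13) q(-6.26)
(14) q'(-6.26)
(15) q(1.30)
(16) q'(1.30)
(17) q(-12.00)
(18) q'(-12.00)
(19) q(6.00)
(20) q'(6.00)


(1) = 0.54
(2) = 1.16
(3) = -102.17
(4) = 21459.81
(5) = 0.18
(6) = 0.22
(7) = -2.99
(8) = 15.97
(9) = 0.41
(10) = 1.28
(11) = 2.40
(12) = 8.20
(13) = 0.01
(14) = 0.01
(15) = 1.37
(16) = 1.93
(17) = 0.00
(18) = 0.00
(19) = -0.02
(20) = 0.01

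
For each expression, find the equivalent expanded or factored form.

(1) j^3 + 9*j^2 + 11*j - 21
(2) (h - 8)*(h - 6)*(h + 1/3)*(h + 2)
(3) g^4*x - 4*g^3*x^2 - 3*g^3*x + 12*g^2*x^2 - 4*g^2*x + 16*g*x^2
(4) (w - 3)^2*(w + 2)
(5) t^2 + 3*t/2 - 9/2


(1) = (j - 1)*(j + 3)*(j + 7)
(2) = h^4 - 35*h^3/3 + 16*h^2 + 308*h/3 + 32
(3) = g*(g - 4)*(g - 4*x)*(g*x + x)
(4) = w^3 - 4*w^2 - 3*w + 18
(5) = (t - 3/2)*(t + 3)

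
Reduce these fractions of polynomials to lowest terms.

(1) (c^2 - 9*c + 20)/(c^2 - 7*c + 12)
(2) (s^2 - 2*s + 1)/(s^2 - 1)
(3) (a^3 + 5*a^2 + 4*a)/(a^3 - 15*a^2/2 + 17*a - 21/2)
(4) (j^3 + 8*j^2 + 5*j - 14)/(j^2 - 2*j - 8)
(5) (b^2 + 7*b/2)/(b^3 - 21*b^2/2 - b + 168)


(1) = (c - 5)/(c - 3)
(2) = (s - 1)/(s + 1)
(3) = (2*a^3 + 10*a^2 + 8*a)/(2*a^3 - 15*a^2 + 34*a - 21)
(4) = (j^2 + 6*j - 7)/(j - 4)
(5) = b/(b^2 - 14*b + 48)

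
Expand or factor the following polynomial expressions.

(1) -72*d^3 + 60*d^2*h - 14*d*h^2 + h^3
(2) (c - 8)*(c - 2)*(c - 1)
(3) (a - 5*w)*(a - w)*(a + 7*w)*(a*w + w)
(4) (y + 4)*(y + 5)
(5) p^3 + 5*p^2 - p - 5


(1) = (-6*d + h)^2*(-2*d + h)
(2) = c^3 - 11*c^2 + 26*c - 16
(3) = a^4*w + a^3*w^2 + a^3*w - 37*a^2*w^3 + a^2*w^2 + 35*a*w^4 - 37*a*w^3 + 35*w^4
(4) = y^2 + 9*y + 20
(5) = (p - 1)*(p + 1)*(p + 5)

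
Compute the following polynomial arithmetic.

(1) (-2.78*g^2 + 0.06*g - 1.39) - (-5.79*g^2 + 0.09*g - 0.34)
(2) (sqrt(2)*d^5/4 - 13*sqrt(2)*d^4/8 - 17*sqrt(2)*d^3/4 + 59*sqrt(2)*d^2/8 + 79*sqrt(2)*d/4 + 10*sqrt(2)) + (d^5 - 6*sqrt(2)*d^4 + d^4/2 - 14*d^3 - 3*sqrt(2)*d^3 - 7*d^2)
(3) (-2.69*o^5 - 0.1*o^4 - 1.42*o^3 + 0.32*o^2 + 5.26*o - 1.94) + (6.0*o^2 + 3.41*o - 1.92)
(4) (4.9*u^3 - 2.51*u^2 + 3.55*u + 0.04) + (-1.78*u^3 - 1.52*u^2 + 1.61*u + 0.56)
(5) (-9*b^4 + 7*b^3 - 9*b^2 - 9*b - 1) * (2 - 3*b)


(1) = 3.01*g^2 - 0.03*g - 1.05
(2) = sqrt(2)*d^5/4 + d^5 - 61*sqrt(2)*d^4/8 + d^4/2 - 14*d^3 - 29*sqrt(2)*d^3/4 - 7*d^2 + 59*sqrt(2)*d^2/8 + 79*sqrt(2)*d/4 + 10*sqrt(2)
(3) = -2.69*o^5 - 0.1*o^4 - 1.42*o^3 + 6.32*o^2 + 8.67*o - 3.86
(4) = 3.12*u^3 - 4.03*u^2 + 5.16*u + 0.6
(5) = 27*b^5 - 39*b^4 + 41*b^3 + 9*b^2 - 15*b - 2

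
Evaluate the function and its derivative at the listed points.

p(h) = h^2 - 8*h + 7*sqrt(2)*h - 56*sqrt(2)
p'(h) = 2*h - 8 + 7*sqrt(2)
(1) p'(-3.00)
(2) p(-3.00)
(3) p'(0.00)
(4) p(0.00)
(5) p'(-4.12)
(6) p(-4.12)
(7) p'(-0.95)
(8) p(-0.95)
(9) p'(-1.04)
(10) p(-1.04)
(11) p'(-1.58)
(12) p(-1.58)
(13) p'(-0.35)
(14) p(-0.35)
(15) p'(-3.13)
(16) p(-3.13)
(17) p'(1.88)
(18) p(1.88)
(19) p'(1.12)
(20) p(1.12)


(1) = -4.10
(2) = -75.89
(3) = 1.90
(4) = -79.20
(5) = -6.34
(6) = -70.05
(7) = -0.00
(8) = -80.10
(9) = -0.18
(10) = -80.09
(11) = -1.26
(12) = -79.70
(13) = 1.20
(14) = -79.74
(15) = -4.36
(16) = -75.34
(17) = 5.66
(18) = -72.09
(19) = 4.14
(20) = -75.81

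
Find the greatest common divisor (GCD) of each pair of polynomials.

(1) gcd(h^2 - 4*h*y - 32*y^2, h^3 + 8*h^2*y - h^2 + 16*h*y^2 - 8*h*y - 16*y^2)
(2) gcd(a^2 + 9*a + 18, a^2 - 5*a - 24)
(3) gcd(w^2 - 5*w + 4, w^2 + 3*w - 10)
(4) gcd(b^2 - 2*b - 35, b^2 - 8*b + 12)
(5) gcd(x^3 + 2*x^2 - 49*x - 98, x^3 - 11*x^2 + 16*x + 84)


(1) = h + 4*y
(2) = a + 3
(3) = gcd((w - 4)*(w - 1), (w - 2)*(w + 5)) = 1
(4) = 1
(5) = x^2 - 5*x - 14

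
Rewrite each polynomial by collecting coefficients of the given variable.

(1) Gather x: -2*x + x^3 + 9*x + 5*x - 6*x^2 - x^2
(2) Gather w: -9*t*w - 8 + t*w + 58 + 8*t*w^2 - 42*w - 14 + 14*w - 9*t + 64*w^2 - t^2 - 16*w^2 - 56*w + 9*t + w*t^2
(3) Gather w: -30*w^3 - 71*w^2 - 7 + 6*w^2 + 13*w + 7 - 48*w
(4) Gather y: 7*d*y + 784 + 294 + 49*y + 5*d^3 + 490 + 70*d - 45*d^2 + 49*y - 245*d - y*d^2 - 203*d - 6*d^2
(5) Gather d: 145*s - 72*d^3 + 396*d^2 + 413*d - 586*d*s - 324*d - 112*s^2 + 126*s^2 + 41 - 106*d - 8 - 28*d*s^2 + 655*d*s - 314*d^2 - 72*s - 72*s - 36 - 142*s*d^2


(1) = x^3 - 7*x^2 + 12*x
(2) = -t^2 + w^2*(8*t + 48) + w*(t^2 - 8*t - 84) + 36
(3) = -30*w^3 - 65*w^2 - 35*w
(4) = 5*d^3 - 51*d^2 - 378*d + y*(-d^2 + 7*d + 98) + 1568
(5) = -72*d^3 + d^2*(82 - 142*s) + d*(-28*s^2 + 69*s - 17) + 14*s^2 + s - 3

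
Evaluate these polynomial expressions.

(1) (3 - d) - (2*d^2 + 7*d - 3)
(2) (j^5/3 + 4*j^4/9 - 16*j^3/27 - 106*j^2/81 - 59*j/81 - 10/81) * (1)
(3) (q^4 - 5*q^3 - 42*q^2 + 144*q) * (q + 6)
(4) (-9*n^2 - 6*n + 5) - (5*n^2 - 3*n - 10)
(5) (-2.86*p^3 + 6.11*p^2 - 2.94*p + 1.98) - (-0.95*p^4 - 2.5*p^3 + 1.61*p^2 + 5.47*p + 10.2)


(1) = -2*d^2 - 8*d + 6
(2) = j^5/3 + 4*j^4/9 - 16*j^3/27 - 106*j^2/81 - 59*j/81 - 10/81
(3) = q^5 + q^4 - 72*q^3 - 108*q^2 + 864*q
(4) = -14*n^2 - 3*n + 15
(5) = 0.95*p^4 - 0.36*p^3 + 4.5*p^2 - 8.41*p - 8.22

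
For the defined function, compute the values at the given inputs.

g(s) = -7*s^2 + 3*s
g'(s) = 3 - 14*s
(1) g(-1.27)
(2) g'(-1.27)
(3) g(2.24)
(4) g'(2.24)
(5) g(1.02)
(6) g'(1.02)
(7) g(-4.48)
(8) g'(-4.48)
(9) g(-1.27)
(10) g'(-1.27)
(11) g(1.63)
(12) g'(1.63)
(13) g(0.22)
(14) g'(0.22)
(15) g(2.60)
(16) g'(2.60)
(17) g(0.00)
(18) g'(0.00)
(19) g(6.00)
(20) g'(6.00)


(1) = -15.10
(2) = 20.78
(3) = -28.40
(4) = -28.36
(5) = -4.22
(6) = -11.28
(7) = -153.93
(8) = 65.72
(9) = -15.10
(10) = 20.78
(11) = -13.71
(12) = -19.82
(13) = 0.32
(14) = -0.08
(15) = -39.52
(16) = -33.40
(17) = 0.00
(18) = 3.00
(19) = -234.00
(20) = -81.00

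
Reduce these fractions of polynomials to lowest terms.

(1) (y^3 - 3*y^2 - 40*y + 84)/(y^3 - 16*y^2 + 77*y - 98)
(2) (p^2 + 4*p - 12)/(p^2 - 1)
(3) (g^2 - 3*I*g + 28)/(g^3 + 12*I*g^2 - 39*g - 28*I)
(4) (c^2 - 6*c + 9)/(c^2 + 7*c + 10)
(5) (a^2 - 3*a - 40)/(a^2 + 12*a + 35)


(1) = (y + 6)/(y - 7)
(2) = (p^2 + 4*p - 12)/(p^2 - 1)
(3) = (g - 7*I)/(g^2 + 8*I*g - 7)
(4) = (c^2 - 6*c + 9)/(c^2 + 7*c + 10)
(5) = (a - 8)/(a + 7)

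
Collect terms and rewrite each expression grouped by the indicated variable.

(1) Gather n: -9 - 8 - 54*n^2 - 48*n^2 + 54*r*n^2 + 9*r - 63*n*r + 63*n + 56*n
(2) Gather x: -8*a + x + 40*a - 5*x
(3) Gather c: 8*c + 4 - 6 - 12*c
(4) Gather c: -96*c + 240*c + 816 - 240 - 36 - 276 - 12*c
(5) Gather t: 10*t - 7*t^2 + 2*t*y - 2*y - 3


(1) = n^2*(54*r - 102) + n*(119 - 63*r) + 9*r - 17
(2) = 32*a - 4*x
(3) = -4*c - 2
(4) = 132*c + 264
(5) = -7*t^2 + t*(2*y + 10) - 2*y - 3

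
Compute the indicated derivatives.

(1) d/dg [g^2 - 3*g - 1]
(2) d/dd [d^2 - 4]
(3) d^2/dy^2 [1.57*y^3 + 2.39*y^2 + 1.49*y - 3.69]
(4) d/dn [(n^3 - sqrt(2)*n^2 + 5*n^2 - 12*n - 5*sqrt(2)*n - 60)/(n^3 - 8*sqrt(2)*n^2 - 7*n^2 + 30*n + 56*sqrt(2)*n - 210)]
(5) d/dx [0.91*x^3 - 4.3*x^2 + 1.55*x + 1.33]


(1) = 2*g - 3
(2) = 2*d
(3) = 9.42*y + 4.78
(4) = (-12*n^4 - 7*sqrt(2)*n^4 + 84*n^3 + 122*sqrt(2)*n^3 - 576*n^2 + 119*sqrt(2)*n^2 - 2940*n - 540*sqrt(2)*n + 4320 + 4410*sqrt(2))/(n^6 - 16*sqrt(2)*n^5 - 14*n^5 + 237*n^4 + 224*sqrt(2)*n^4 - 2632*n^3 - 1264*sqrt(2)*n^3 + 6720*sqrt(2)*n^2 + 10112*n^2 - 23520*sqrt(2)*n - 12600*n + 44100)
(5) = 2.73*x^2 - 8.6*x + 1.55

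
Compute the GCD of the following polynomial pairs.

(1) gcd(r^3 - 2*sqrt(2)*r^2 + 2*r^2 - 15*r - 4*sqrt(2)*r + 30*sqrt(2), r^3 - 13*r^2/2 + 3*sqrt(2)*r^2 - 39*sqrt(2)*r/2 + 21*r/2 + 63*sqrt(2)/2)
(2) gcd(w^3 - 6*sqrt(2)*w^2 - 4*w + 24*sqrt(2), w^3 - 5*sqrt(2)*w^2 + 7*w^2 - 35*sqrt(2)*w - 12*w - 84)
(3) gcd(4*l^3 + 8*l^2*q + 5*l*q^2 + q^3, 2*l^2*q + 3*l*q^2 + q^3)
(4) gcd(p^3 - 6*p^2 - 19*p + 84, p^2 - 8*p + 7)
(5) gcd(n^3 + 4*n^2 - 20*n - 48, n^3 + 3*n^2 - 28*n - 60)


(1) = r - 3
(2) = w - 6*sqrt(2)
(3) = gcd((l + q)*(2*l + q)^2, q*(l + q)*(2*l + q)) = 2*l^2 + 3*l*q + q^2
(4) = p - 7
(5) = gcd((n - 4)*(n + 2)*(n + 6), (n - 5)*(n + 2)*(n + 6)) = n^2 + 8*n + 12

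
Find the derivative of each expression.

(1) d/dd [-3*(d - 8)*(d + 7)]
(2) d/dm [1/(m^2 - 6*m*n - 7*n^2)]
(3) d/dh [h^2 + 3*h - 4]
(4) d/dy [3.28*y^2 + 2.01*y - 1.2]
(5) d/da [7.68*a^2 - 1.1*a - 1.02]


(1) = 3 - 6*d
(2) = 2*(-m + 3*n)/(-m^2 + 6*m*n + 7*n^2)^2
(3) = 2*h + 3
(4) = 6.56*y + 2.01
(5) = 15.36*a - 1.1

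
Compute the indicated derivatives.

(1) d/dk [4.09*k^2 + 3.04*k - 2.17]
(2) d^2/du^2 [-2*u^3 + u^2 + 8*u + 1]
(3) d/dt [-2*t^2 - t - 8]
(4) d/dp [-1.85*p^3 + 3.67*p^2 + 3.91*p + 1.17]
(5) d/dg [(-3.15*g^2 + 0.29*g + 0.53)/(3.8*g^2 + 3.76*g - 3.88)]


(1) = 8.18*k + 3.04
(2) = 2 - 12*u
(3) = -4*t - 1
(4) = -5.55*p^2 + 7.34*p + 3.91
(5) = (-12.946*g^2 + 20.416*g - 3.118)/(14.44*g^4 + 28.576*g^3 - 15.3504*g^2 - 29.1776*g + 15.0544)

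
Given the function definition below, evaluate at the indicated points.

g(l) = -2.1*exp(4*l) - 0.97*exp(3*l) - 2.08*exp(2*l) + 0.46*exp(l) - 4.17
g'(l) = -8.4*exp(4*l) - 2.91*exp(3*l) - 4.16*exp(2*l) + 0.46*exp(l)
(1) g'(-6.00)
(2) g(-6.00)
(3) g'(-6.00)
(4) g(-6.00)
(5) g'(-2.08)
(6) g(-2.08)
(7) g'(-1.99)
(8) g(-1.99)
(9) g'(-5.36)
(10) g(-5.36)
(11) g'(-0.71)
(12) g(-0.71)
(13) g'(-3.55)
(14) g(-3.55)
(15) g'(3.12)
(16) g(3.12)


(1) = 0.00
(2) = -4.17
(3) = 0.00
(4) = -4.17
(5) = -0.02
(6) = -4.15
(7) = -0.03
(8) = -4.15
(9) = 0.00
(10) = -4.17
(11) = -1.62
(12) = -4.68
(13) = 0.01
(14) = -4.16
(15) = -2245321.30
(16) = -564676.54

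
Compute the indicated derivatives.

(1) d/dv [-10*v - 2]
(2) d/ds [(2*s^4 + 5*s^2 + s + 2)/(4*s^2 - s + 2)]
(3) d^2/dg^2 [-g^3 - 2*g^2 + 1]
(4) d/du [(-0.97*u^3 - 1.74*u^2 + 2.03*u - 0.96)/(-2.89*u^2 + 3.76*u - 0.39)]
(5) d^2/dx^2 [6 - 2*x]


(1) = -10
(2) = (16*s^5 - 6*s^4 + 16*s^3 - 9*s^2 + 4*s + 4)/(16*s^4 - 8*s^3 + 17*s^2 - 4*s + 4)
(3) = -6*g - 4
(4) = (2.8033*u^4 - 7.2944*u^3 + 0.4592*u^2 - 4.1916*u + 2.8179)/(8.3521*u^4 - 21.7328*u^3 + 16.3918*u^2 - 2.9328*u + 0.1521)
(5) = 0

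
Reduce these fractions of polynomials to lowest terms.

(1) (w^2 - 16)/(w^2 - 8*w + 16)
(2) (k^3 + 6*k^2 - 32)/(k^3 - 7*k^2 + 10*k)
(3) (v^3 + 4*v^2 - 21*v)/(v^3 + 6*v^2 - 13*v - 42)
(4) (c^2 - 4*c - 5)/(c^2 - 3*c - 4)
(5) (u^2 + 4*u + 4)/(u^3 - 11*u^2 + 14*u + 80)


(1) = (w + 4)/(w - 4)
(2) = (k^2 + 8*k + 16)/(k^2 - 5*k)
(3) = v/(v + 2)
(4) = (c - 5)/(c - 4)
(5) = (u + 2)/(u^2 - 13*u + 40)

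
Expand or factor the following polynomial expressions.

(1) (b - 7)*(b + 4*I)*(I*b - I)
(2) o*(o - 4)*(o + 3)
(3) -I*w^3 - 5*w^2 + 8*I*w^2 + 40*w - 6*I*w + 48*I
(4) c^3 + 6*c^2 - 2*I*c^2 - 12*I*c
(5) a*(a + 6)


(1) = I*b^3 - 4*b^2 - 8*I*b^2 + 32*b + 7*I*b - 28
(2) = o^3 - o^2 - 12*o
(3) = (w - 8)*(w - 6*I)*(-I*w + 1)
(4) = c*(c + 6)*(c - 2*I)
(5) = a^2 + 6*a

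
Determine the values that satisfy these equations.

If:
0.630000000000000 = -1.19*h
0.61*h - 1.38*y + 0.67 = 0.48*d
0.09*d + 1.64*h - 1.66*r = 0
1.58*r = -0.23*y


Then:
d = 135.72
h = -0.53
r = 6.84
y = -46.96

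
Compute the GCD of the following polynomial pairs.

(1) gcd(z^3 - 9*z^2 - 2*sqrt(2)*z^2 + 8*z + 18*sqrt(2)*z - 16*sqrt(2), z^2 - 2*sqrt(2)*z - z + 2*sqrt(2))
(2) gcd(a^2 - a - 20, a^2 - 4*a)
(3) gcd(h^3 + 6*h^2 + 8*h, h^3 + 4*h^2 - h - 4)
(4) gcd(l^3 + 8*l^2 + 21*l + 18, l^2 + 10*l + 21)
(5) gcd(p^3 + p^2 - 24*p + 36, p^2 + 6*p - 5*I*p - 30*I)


(1) = z^2 + z*(-2*sqrt(2) - 1) + 2*sqrt(2)
(2) = gcd((a - 5)*(a + 4), a*(a - 4)) = 1
(3) = h + 4
(4) = gcd((l + 2)*(l + 3)^2, (l + 3)*(l + 7)) = l + 3
(5) = p + 6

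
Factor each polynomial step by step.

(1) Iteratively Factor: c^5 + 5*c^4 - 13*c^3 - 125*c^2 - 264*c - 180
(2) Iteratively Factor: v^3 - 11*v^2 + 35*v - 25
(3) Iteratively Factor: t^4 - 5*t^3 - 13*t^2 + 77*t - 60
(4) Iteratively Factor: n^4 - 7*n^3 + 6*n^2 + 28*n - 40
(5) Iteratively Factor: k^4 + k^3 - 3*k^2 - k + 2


(1) = (c + 2)*(c^4 + 3*c^3 - 19*c^2 - 87*c - 90) = (c + 2)*(c + 3)*(c^3 - 19*c - 30) = (c - 5)*(c + 2)*(c + 3)*(c^2 + 5*c + 6) = (c - 5)*(c + 2)^2*(c + 3)*(c + 3)
(2) = (v - 1)*(v^2 - 10*v + 25) = (v - 5)*(v - 1)*(v - 5)
(3) = (t - 3)*(t^3 - 2*t^2 - 19*t + 20) = (t - 5)*(t - 3)*(t^2 + 3*t - 4) = (t - 5)*(t - 3)*(t - 1)*(t + 4)
(4) = (n - 2)*(n^3 - 5*n^2 - 4*n + 20) = (n - 5)*(n - 2)*(n^2 - 4) = (n - 5)*(n - 2)*(n + 2)*(n - 2)
(5) = (k - 1)*(k^3 + 2*k^2 - k - 2) = (k - 1)^2*(k^2 + 3*k + 2) = (k - 1)^2*(k + 2)*(k + 1)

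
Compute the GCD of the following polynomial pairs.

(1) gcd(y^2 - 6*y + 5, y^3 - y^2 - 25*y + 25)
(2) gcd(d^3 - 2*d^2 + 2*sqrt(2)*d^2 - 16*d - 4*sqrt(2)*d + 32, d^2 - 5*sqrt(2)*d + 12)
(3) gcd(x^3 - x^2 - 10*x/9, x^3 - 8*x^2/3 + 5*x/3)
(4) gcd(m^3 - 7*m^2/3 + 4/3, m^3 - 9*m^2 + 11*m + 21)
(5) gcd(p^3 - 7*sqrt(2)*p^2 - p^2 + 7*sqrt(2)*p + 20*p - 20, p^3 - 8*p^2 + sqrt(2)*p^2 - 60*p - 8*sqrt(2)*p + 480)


(1) = y^2 - 6*y + 5
(2) = gcd((d - 2)*(d - 2*sqrt(2))*(d + 4*sqrt(2)), (d - 3*sqrt(2))*(d - 2*sqrt(2))) = d - 2*sqrt(2)
(3) = x^2 - 5*x/3
(4) = gcd((m - 2)*(m - 1)*(m + 2/3), (m - 7)*(m - 3)*(m + 1)) = 1
(5) = p - 5*sqrt(2)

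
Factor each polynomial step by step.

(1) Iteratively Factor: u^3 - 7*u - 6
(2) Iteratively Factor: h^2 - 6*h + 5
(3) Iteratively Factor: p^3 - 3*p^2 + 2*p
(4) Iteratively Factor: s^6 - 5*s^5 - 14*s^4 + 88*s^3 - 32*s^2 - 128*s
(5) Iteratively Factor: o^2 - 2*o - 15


(1) = (u + 2)*(u^2 - 2*u - 3) = (u - 3)*(u + 2)*(u + 1)
(2) = (h - 5)*(h - 1)
(3) = (p - 1)*(p^2 - 2*p) = (p - 2)*(p - 1)*(p)
(4) = (s)*(s^5 - 5*s^4 - 14*s^3 + 88*s^2 - 32*s - 128) = s*(s - 4)*(s^4 - s^3 - 18*s^2 + 16*s + 32) = s*(s - 4)*(s - 2)*(s^3 + s^2 - 16*s - 16) = s*(s - 4)^2*(s - 2)*(s^2 + 5*s + 4) = s*(s - 4)^2*(s - 2)*(s + 1)*(s + 4)
(5) = (o + 3)*(o - 5)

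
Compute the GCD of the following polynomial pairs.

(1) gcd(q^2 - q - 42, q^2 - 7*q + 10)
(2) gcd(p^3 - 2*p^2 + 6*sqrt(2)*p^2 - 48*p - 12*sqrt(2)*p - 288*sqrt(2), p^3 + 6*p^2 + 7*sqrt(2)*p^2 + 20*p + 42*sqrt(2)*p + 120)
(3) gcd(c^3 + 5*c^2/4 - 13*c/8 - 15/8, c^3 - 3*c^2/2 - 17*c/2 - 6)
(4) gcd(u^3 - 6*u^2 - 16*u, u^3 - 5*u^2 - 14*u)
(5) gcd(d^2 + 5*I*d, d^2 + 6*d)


(1) = gcd((q - 7)*(q + 6), (q - 5)*(q - 2)) = 1
(2) = gcd((p - 8)*(p + 6)*(p + 6*sqrt(2)), (p + 6)*(p + 2*sqrt(2))*(p + 5*sqrt(2))) = p + 6
(3) = gcd((c - 5/4)*(c + 1)*(c + 3/2), (c - 4)*(c + 1)*(c + 3/2)) = c^2 + 5*c/2 + 3/2
(4) = u^2 + 2*u
(5) = d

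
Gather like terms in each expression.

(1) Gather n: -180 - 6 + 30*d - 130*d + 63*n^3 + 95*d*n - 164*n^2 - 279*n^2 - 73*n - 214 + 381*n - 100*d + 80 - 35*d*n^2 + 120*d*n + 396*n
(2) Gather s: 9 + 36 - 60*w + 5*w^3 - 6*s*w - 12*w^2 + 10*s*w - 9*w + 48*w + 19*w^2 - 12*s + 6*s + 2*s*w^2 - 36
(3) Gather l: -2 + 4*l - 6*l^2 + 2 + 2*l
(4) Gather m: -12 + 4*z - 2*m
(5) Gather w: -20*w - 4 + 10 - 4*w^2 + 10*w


(1) = -200*d + 63*n^3 + n^2*(-35*d - 443) + n*(215*d + 704) - 320
(2) = s*(2*w^2 + 4*w - 6) + 5*w^3 + 7*w^2 - 21*w + 9
(3) = -6*l^2 + 6*l
(4) = -2*m + 4*z - 12
(5) = -4*w^2 - 10*w + 6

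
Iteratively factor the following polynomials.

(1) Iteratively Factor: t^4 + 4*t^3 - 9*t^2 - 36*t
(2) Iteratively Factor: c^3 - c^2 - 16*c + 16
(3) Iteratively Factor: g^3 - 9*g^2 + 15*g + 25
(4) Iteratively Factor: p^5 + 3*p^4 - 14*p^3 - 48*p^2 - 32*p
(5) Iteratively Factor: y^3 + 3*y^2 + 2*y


(1) = (t - 3)*(t^3 + 7*t^2 + 12*t) = t*(t - 3)*(t^2 + 7*t + 12) = t*(t - 3)*(t + 4)*(t + 3)
(2) = (c - 1)*(c^2 - 16) = (c - 4)*(c - 1)*(c + 4)
(3) = (g - 5)*(g^2 - 4*g - 5) = (g - 5)*(g + 1)*(g - 5)
(4) = (p - 4)*(p^4 + 7*p^3 + 14*p^2 + 8*p) = (p - 4)*(p + 2)*(p^3 + 5*p^2 + 4*p) = (p - 4)*(p + 2)*(p + 4)*(p^2 + p) = p*(p - 4)*(p + 2)*(p + 4)*(p + 1)
(5) = (y + 2)*(y^2 + y) = y*(y + 2)*(y + 1)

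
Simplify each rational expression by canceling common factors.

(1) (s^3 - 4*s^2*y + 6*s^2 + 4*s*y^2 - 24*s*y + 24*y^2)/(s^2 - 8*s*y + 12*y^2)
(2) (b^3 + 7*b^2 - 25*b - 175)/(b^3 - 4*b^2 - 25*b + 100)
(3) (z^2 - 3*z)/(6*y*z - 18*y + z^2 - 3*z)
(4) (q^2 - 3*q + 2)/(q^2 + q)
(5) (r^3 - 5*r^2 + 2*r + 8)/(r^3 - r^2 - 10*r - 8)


(1) = (-s^2 + 2*s*y - 6*s + 12*y)/(-s + 6*y)
(2) = (b + 7)/(b - 4)
(3) = z/(6*y + z)
(4) = (q^2 - 3*q + 2)/(q^2 + q)
(5) = (r - 2)/(r + 2)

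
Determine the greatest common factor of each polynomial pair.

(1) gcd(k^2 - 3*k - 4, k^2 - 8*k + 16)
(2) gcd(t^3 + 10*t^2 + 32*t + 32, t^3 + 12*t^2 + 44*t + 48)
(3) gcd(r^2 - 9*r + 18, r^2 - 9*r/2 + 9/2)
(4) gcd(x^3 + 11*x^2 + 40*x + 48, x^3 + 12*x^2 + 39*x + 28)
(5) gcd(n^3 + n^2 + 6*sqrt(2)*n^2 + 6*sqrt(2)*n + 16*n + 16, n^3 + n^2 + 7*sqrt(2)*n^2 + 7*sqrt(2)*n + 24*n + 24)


(1) = k - 4
(2) = t^2 + 6*t + 8
(3) = gcd((r - 6)*(r - 3), (r - 3)*(r - 3/2)) = r - 3
(4) = x + 4
(5) = gcd((n + 1)*(n + 2*sqrt(2))*(n + 4*sqrt(2)), (n + 1)*(n + 3*sqrt(2))*(n + 4*sqrt(2))) = n^2 + n*(1 + 4*sqrt(2)) + 4*sqrt(2)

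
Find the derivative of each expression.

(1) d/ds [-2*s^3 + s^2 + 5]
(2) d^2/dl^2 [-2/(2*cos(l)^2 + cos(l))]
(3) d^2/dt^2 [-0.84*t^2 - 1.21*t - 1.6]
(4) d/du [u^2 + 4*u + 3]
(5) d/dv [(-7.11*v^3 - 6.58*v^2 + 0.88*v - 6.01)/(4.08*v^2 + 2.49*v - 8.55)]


(1) = 2*s*(1 - 3*s)
(2) = 2*(4*(1 - cos(2*l))^2 - 15*cos(l)/2 + 9*cos(2*l)/2 + 3*cos(3*l)/2 - 27/2)/((2*cos(l) + 1)^3*cos(l)^3)
(3) = -1.68000000000000
(4) = 2*u + 4
(5) = (-29.0088*v^4 - 35.4078*v^3 + 162.3969*v^2 + 161.5596*v + 7.4409)/(16.6464*v^4 + 20.3184*v^3 - 63.5679*v^2 - 42.579*v + 73.1025)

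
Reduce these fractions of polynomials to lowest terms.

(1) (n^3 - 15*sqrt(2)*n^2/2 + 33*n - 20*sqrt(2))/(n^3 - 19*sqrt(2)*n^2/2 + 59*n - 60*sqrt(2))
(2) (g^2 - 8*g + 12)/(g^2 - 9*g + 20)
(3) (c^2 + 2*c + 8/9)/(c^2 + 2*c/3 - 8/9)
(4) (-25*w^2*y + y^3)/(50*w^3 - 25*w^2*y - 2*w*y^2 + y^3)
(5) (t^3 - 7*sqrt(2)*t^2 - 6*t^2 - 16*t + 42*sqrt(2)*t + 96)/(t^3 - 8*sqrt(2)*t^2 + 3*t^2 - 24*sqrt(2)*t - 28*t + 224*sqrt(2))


(1) = (4*n - 4*sqrt(2))/(4*n - 12*sqrt(2))
(2) = (g^2 - 8*g + 12)/(g^2 - 9*g + 20)
(3) = (3*c + 2)/(3*c - 2)
(4) = y/(-2*w + y)
(5) = (t^2 + t*(-6 + sqrt(2)) - 6*sqrt(2))/(t^2 + 3*t - 28)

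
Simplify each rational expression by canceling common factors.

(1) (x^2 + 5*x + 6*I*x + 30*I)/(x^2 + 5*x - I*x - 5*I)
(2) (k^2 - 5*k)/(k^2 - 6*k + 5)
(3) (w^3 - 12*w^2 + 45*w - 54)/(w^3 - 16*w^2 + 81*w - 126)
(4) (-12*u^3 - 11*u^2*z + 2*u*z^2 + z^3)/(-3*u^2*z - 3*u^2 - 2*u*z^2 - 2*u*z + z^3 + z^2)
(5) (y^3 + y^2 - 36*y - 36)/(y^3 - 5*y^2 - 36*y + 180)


(1) = (x + 6*I)/(x - I)
(2) = k/(k - 1)
(3) = (w - 3)/(w - 7)
(4) = (4*u + z)/(z + 1)
(5) = (y + 1)/(y - 5)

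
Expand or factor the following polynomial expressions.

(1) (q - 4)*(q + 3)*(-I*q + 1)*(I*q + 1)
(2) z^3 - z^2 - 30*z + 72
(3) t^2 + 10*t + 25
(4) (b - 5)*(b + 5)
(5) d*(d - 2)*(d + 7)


(1) = q^4 - q^3 - 11*q^2 - q - 12
(2) = (z - 4)*(z - 3)*(z + 6)
(3) = (t + 5)^2
(4) = b^2 - 25
(5) = d^3 + 5*d^2 - 14*d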